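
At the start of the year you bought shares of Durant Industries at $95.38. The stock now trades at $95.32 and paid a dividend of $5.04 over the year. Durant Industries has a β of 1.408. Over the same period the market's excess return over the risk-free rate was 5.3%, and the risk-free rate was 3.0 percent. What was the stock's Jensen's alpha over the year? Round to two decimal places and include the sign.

-5.24%

Realised HPR = (P1 + D1 − P0) / P0 = (95.32 + 5.04 − 95.38) / 95.38 = 4.98 / 95.38 = 5.2212%
CAPM required = R_f + β·MRP = 3.0% + 1.408 × 5.3% = 10.4624%
α = realised − required = 5.2212% − 10.4624% = -5.24%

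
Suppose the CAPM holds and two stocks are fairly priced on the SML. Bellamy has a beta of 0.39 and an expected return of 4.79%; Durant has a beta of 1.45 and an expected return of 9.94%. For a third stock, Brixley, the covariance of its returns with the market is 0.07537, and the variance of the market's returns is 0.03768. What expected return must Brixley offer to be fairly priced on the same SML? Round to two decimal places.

MRP = (9.94% − 4.79%) / (1.45 − 0.39) = 4.8585%
R_f = 4.79% − 0.39 × 4.8585% = 2.8952%
β_Brixley = Cov / Var(R_m) = 0.07537 / 0.03768 = 2.0003
E(R_Brixley) = R_f + β × MRP = 2.8952% + 2.0003 × 4.8585% = 12.61%

12.61%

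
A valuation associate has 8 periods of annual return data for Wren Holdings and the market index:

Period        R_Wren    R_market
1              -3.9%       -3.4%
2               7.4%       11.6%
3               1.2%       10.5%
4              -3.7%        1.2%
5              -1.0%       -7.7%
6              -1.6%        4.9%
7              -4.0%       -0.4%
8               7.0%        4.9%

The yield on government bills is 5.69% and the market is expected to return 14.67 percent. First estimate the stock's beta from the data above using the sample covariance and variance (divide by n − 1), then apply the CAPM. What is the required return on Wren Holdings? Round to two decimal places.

Mean R_i = (-3.9 + 7.4 + 1.2 − 3.7 − 1.0 − 1.6 − 4.0 + 7.0) / 8 = 0.1750%
Mean R_m = (-3.4 + 11.6 + 10.5 + 1.2 − 7.7 + 4.9 − 0.4 + 4.9) / 8 = 2.7000%
Σ(R_i − R̄_i)(R_m − R̄_m) = 139.2400  ⇒  Cov = 139.2400 / 7 = 19.8914
Σ(R_m − R̄_m)² = 306.9600  ⇒  Var(R_m) = 306.9600 / 7 = 43.8514
β = Cov / Var(R_m) = 19.8914 / 43.8514 = 0.4536
MRP = 14.67% − 5.69% = 8.98%
E(R) = R_f + β × MRP = 5.69% + 0.4536 × 8.98% = 9.76%

9.76%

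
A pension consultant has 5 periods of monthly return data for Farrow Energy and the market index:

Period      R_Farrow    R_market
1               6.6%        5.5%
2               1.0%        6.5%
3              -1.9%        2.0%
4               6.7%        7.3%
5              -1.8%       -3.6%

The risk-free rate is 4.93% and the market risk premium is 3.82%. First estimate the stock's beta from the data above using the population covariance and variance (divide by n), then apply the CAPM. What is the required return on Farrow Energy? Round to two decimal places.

7.64%

Mean R_i = (6.6 + 1.0 − 1.9 + 6.7 − 1.8) / 5 = 2.1200%
Mean R_m = (5.5 + 6.5 + 2.0 + 7.3 − 3.6) / 5 = 3.5400%
Σ(R_i − R̄_i)(R_m − R̄_m) = 56.8660  ⇒  Cov = 56.8660 / 5 = 11.3732
Σ(R_m − R̄_m)² = 80.0920  ⇒  Var(R_m) = 80.0920 / 5 = 16.0184
β = Cov / Var(R_m) = 11.3732 / 16.0184 = 0.7100
E(R) = R_f + β × MRP = 4.93% + 0.7100 × 3.82% = 7.64%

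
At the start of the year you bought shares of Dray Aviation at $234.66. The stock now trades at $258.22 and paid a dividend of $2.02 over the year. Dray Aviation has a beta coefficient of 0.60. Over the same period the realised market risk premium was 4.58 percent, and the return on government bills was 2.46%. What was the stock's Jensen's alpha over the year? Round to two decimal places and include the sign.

+5.69%

Realised HPR = (P1 + D1 − P0) / P0 = (258.22 + 2.02 − 234.66) / 234.66 = 25.58 / 234.66 = 10.9009%
CAPM required = R_f + β·MRP = 2.46% + 0.60 × 4.58% = 5.2080%
α = realised − required = 10.9009% − 5.2080% = +5.69%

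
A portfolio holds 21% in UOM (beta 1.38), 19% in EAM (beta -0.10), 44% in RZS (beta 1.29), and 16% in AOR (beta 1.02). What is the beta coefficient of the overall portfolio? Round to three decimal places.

β_P = Σ w_i β_i = 0.21×1.38 + 0.19×-0.10 + 0.44×1.29 + 0.16×1.02 = 1.0016

1.002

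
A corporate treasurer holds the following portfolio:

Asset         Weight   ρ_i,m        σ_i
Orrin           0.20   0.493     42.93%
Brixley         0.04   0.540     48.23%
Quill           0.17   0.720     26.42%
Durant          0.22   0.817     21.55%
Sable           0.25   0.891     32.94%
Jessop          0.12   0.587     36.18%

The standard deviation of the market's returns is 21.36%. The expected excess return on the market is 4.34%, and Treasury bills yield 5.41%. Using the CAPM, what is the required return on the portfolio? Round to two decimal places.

9.93%

β_Orrin = 0.493 × 42.93% / 21.36% = 0.9908
β_Brixley = 0.540 × 48.23% / 21.36% = 1.2193
β_Quill = 0.720 × 26.42% / 21.36% = 0.8906
β_Durant = 0.817 × 21.55% / 21.36% = 0.8243
β_Sable = 0.891 × 32.94% / 21.36% = 1.3740
β_Jessop = 0.587 × 36.18% / 21.36% = 0.9943
β_P = Σ w_i β_i = 0.20×0.9908 + 0.04×1.2193 + 0.17×0.8906 + 0.22×0.8243 + 0.25×1.3740 + 0.12×0.9943 = 1.0425
E(R_P) = R_f + β_P × MRP = 5.41% + 1.0425 × 4.34% = 9.93%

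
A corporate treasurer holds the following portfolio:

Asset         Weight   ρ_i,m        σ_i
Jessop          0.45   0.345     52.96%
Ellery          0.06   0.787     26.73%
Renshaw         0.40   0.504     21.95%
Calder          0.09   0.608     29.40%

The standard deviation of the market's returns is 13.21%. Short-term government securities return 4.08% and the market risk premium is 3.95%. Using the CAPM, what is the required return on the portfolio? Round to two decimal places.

8.72%

β_Jessop = 0.345 × 52.96% / 13.21% = 1.3831
β_Ellery = 0.787 × 26.73% / 13.21% = 1.5925
β_Renshaw = 0.504 × 21.95% / 13.21% = 0.8375
β_Calder = 0.608 × 29.40% / 13.21% = 1.3532
β_P = Σ w_i β_i = 0.45×1.3831 + 0.06×1.5925 + 0.40×0.8375 + 0.09×1.3532 = 1.1747
E(R_P) = R_f + β_P × MRP = 4.08% + 1.1747 × 3.95% = 8.72%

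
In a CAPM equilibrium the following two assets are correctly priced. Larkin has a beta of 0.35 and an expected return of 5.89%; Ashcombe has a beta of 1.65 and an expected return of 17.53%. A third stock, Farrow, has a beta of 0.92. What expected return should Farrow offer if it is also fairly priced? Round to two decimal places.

MRP (SML slope) = (17.53% − 5.89%) / (1.65 − 0.35) = 11.64% / 1.30 = 8.9538%
R_f (intercept) = 5.89% − 0.35 × 8.9538% = 2.7562%
E(R_Farrow) = R_f + β × MRP = 2.7562% + 0.92 × 8.9538% = 10.99%

10.99%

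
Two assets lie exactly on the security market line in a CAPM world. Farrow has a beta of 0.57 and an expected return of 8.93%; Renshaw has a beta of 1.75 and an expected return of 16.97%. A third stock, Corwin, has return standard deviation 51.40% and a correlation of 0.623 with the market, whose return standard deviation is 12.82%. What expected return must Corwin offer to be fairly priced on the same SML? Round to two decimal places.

MRP = (16.97% − 8.93%) / (1.75 − 0.57) = 6.8136%
R_f = 8.93% − 0.57 × 6.8136% = 5.0462%
β_Corwin = ρ·σ_i/σ_m = 0.623 × 51.40 / 12.82 = 2.4978
E(R_Corwin) = R_f + β × MRP = 5.0462% + 2.4978 × 6.8136% = 22.07%

22.07%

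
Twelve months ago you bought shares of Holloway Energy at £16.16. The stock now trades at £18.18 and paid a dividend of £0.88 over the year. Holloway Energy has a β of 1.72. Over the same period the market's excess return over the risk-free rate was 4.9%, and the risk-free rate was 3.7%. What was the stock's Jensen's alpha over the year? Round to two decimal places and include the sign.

Realised HPR = (P1 + D1 − P0) / P0 = (18.18 + 0.88 − 16.16) / 16.16 = 2.90 / 16.16 = 17.9455%
CAPM required = R_f + β·MRP = 3.7% + 1.72 × 4.9% = 12.1280%
α = realised − required = 17.9455% − 12.1280% = +5.82%

+5.82%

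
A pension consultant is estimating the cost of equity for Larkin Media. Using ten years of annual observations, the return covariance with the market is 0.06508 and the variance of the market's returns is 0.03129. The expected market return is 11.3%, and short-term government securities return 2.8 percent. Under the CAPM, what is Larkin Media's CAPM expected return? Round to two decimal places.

20.48%

β = Cov(R_i, R_m) / Var(R_m) = 0.06508 / 0.03129 = 2.0799
MRP = 11.3% − 2.8% = 8.50%
E(R) = R_f + β × MRP = 2.8% + 2.0799 × 8.5% = 20.48%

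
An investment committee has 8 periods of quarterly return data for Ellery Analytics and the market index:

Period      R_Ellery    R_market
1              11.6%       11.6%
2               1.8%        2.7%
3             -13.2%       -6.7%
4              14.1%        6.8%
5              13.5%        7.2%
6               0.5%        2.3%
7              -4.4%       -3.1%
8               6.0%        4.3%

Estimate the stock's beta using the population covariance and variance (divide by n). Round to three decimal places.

Mean R_i = (11.6 + 1.8 − 13.2 + 14.1 + 13.5 + 0.5 − 4.4 + 6.0) / 8 = 3.7375%
Mean R_m = (11.6 + 2.7 − 6.7 + 6.8 + 7.2 + 2.3 − 3.1 + 4.3) / 8 = 3.1375%
Σ(R_i − R̄_i)(R_m − R̄_m) = 367.7188  ⇒  Cov = 367.7188 / 8 = 45.9649
Σ(R_m − R̄_m)² = 239.4588  ⇒  Var(R_m) = 239.4588 / 8 = 29.9324
β = Cov / Var(R_m) = 45.9649 / 29.9324 = 1.5356

1.536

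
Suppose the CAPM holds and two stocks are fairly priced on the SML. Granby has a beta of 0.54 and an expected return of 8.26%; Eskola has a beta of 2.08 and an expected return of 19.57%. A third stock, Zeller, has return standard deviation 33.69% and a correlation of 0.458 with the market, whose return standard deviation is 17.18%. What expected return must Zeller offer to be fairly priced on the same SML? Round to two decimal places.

MRP = (19.57% − 8.26%) / (2.08 − 0.54) = 7.3442%
R_f = 8.26% − 0.54 × 7.3442% = 4.2941%
β_Zeller = ρ·σ_i/σ_m = 0.458 × 33.69 / 17.18 = 0.8981
E(R_Zeller) = R_f + β × MRP = 4.2941% + 0.8981 × 7.3442% = 10.89%

10.89%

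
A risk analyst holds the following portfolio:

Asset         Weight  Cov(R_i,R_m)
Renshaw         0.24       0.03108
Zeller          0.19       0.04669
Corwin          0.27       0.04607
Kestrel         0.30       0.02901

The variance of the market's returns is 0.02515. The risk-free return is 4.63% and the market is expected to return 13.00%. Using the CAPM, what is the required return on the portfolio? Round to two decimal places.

17.10%

β_Renshaw = 0.03108 / 0.02515 = 1.2358
β_Zeller = 0.04669 / 0.02515 = 1.8565
β_Corwin = 0.04607 / 0.02515 = 1.8318
β_Kestrel = 0.02901 / 0.02515 = 1.1535
β_P = Σ w_i β_i = 0.24×1.2358 + 0.19×1.8565 + 0.27×1.8318 + 0.30×1.1535 = 1.4900
MRP = 13.00% − 4.63% = 8.37%
E(R_P) = R_f + β_P × MRP = 4.63% + 1.4900 × 8.37% = 17.10%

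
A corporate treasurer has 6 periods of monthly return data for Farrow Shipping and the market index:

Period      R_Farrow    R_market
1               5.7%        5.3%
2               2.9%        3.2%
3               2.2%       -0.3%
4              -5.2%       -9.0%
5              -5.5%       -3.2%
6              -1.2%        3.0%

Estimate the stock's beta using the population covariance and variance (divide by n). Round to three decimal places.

Mean R_i = (5.7 + 2.9 + 2.2 − 5.2 − 5.5 − 1.2) / 6 = -0.1833%
Mean R_m = (5.3 + 3.2 − 0.3 − 9.0 − 3.2 + 3.0) / 6 = -0.1667%
Σ(R_i − R̄_i)(R_m − R̄_m) = 99.4467  ⇒  Cov = 99.4467 / 6 = 16.5745
Σ(R_m − R̄_m)² = 138.4933  ⇒  Var(R_m) = 138.4933 / 6 = 23.0822
β = Cov / Var(R_m) = 16.5745 / 23.0822 = 0.7181

0.718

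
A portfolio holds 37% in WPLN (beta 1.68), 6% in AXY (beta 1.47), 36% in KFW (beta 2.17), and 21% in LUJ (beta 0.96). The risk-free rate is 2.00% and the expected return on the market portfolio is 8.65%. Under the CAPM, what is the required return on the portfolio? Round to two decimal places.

β_P = Σ w_i β_i = 0.37×1.68 + 0.06×1.47 + 0.36×2.17 + 0.21×0.96 = 1.6926
MRP = 8.65% − 2.00% = 6.65%
E(R_P) = R_f + β_P × MRP = 2.00% + 1.6926 × 6.65% = 13.26%

13.26%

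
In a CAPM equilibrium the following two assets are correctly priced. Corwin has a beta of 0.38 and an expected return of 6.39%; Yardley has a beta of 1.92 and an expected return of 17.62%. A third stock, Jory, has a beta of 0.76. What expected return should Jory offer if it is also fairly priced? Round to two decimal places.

MRP (SML slope) = (17.62% − 6.39%) / (1.92 − 0.38) = 11.23% / 1.54 = 7.2922%
R_f (intercept) = 6.39% − 0.38 × 7.2922% = 3.6190%
E(R_Jory) = R_f + β × MRP = 3.6190% + 0.76 × 7.2922% = 9.16%

9.16%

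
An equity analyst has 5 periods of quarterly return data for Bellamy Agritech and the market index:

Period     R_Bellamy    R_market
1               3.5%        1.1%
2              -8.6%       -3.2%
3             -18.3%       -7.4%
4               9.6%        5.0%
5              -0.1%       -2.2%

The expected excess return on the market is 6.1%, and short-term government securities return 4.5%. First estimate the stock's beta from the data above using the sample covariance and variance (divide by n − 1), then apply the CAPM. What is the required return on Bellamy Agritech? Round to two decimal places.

18.26%

Mean R_i = (3.5 − 8.6 − 18.3 + 9.6 − 0.1) / 5 = -2.7800%
Mean R_m = (1.1 − 3.2 − 7.4 + 5.0 − 2.2) / 5 = -1.3400%
Σ(R_i − R̄_i)(R_m − R̄_m) = 196.3840  ⇒  Cov = 196.3840 / 4 = 49.0960
Σ(R_m − R̄_m)² = 87.0720  ⇒  Var(R_m) = 87.0720 / 4 = 21.7680
β = Cov / Var(R_m) = 49.0960 / 21.7680 = 2.2554
E(R) = R_f + β × MRP = 4.5% + 2.2554 × 6.1% = 18.26%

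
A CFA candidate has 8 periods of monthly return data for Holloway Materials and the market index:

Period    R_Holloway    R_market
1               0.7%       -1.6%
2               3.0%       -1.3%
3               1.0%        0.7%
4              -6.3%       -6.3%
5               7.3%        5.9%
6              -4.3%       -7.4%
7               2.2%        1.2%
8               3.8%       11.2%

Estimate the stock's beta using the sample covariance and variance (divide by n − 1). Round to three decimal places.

0.589

Mean R_i = (0.7 + 3.0 + 1.0 − 6.3 + 7.3 − 4.3 + 2.2 + 3.8) / 8 = 0.9250%
Mean R_m = (-1.6 − 1.3 + 0.7 − 6.3 + 5.9 − 7.4 + 1.2 + 11.2) / 8 = 0.3000%
Σ(R_i − R̄_i)(R_m − R̄_m) = 153.2400  ⇒  Cov = 153.2400 / 7 = 21.8914
Σ(R_m − R̄_m)² = 260.1600  ⇒  Var(R_m) = 260.1600 / 7 = 37.1657
β = Cov / Var(R_m) = 21.8914 / 37.1657 = 0.5890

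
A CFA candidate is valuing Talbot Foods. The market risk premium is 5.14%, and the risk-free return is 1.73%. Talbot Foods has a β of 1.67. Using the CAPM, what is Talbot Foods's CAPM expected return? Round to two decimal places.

E(R) = R_f + β × MRP = 1.73% + 1.67 × 5.14% = 10.31%

10.31%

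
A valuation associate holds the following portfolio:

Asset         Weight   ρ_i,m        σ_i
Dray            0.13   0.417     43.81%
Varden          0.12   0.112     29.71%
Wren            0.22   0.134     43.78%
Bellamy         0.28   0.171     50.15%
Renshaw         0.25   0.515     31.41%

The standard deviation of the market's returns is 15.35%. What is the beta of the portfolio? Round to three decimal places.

β_Dray = 0.417 × 43.81% / 15.35% = 1.1901
β_Varden = 0.112 × 29.71% / 15.35% = 0.2168
β_Wren = 0.134 × 43.78% / 15.35% = 0.3822
β_Bellamy = 0.171 × 50.15% / 15.35% = 0.5587
β_Renshaw = 0.515 × 31.41% / 15.35% = 1.0538
β_P = Σ w_i β_i = 0.13×1.1901 + 0.12×0.2168 + 0.22×0.3822 + 0.28×0.5587 + 0.25×1.0538 = 0.6847

0.685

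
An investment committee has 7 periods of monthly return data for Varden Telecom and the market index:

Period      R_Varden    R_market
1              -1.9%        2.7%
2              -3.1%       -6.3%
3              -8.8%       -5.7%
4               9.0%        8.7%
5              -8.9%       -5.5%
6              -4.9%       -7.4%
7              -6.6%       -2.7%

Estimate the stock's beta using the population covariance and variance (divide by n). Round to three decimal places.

0.893

Mean R_i = (-1.9 − 3.1 − 8.8 + 9.0 − 8.9 − 4.9 − 6.6) / 7 = -3.6000%
Mean R_m = (2.7 − 6.3 − 5.7 + 8.7 − 5.5 − 7.4 − 2.7) / 7 = -2.3143%
Σ(R_i − R̄_i)(R_m − R̄_m) = 187.5700  ⇒  Cov = 187.5700 / 7 = 26.7957
Σ(R_m − R̄_m)² = 209.9686  ⇒  Var(R_m) = 209.9686 / 7 = 29.9955
β = Cov / Var(R_m) = 26.7957 / 29.9955 = 0.8933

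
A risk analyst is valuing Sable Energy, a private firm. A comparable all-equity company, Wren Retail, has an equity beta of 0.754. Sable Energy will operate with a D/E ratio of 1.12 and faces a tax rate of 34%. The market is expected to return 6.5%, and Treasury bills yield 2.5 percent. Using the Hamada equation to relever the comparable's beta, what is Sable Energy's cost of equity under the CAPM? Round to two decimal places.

7.75%

β_L = β_U × [1 + (1 − t)(D/E)] = 0.754 × [1 + (1 − 0.34) × 1.12]
    = 0.754 × [1 + 0.66 × 1.12] = 0.754 × 1.7392 = 1.3114
MRP = 6.5% − 2.5% = 4.00%
E(R) = R_f + β_L × MRP = 2.5% + 1.3114 × 4.0% = 7.75%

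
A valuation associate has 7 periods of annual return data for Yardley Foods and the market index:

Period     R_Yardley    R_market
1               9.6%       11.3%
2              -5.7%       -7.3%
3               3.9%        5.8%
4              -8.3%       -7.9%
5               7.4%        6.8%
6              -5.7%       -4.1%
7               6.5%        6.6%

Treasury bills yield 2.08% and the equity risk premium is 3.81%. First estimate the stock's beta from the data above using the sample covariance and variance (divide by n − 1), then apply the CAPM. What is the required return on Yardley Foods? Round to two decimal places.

5.65%

Mean R_i = (9.6 − 5.7 + 3.9 − 8.3 + 7.4 − 5.7 + 6.5) / 7 = 1.1000%
Mean R_m = (11.3 − 7.3 + 5.8 − 7.9 + 6.8 − 4.1 + 6.6) / 7 = 1.6000%
Σ(R_i − R̄_i)(R_m − R̄_m) = 342.5500  ⇒  Cov = 342.5500 / 6 = 57.0917
Σ(R_m − R̄_m)² = 365.7200  ⇒  Var(R_m) = 365.7200 / 6 = 60.9533
β = Cov / Var(R_m) = 57.0917 / 60.9533 = 0.9366
E(R) = R_f + β × MRP = 2.08% + 0.9366 × 3.81% = 5.65%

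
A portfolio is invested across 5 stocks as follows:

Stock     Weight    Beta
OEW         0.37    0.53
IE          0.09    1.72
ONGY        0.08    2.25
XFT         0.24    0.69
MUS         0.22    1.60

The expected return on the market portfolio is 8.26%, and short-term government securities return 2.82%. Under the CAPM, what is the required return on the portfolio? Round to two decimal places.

β_P = Σ w_i β_i = 0.37×0.53 + 0.09×1.72 + 0.08×2.25 + 0.24×0.69 + 0.22×1.60 = 1.0485
MRP = 8.26% − 2.82% = 5.44%
E(R_P) = R_f + β_P × MRP = 2.82% + 1.0485 × 5.44% = 8.52%

8.52%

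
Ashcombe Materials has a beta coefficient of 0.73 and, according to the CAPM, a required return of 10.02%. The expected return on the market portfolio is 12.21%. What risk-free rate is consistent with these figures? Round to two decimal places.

4.10%

E(R) = R_f + β(E(R_m) − R_f) = R_f(1 − β) + β·E(R_m)
10.02% = R_f × (1 − 0.73) + 0.73 × 12.21%
10.02% = R_f × 0.27 + 8.9133%
R_f = (10.02% − 8.9133%) / 0.27 = 4.10%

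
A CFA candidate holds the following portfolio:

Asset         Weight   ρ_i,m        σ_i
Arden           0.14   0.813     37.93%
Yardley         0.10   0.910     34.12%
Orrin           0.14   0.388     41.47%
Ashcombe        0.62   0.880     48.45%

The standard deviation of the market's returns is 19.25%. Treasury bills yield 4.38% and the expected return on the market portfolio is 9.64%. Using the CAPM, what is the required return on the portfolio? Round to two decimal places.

β_Arden = 0.813 × 37.93% / 19.25% = 1.6019
β_Yardley = 0.910 × 34.12% / 19.25% = 1.6129
β_Orrin = 0.388 × 41.47% / 19.25% = 0.8359
β_Ashcombe = 0.880 × 48.45% / 19.25% = 2.2149
β_P = Σ w_i β_i = 0.14×1.6019 + 0.10×1.6129 + 0.14×0.8359 + 0.62×2.2149 = 1.8758
MRP = 9.64% − 4.38% = 5.26%
E(R_P) = R_f + β_P × MRP = 4.38% + 1.8758 × 5.26% = 14.25%

14.25%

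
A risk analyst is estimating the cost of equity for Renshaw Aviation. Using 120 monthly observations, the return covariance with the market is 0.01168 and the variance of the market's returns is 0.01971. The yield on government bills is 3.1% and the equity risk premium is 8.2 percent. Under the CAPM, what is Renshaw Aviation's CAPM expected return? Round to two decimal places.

7.96%

β = Cov(R_i, R_m) / Var(R_m) = 0.01168 / 0.01971 = 0.5926
E(R) = R_f + β × MRP = 3.1% + 0.5926 × 8.2% = 7.96%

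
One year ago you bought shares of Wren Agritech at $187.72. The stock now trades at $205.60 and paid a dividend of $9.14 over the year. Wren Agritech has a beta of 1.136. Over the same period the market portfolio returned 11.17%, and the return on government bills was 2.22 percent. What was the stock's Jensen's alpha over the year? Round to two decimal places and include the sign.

+2.01%

Realised HPR = (P1 + D1 − P0) / P0 = (205.60 + 9.14 − 187.72) / 187.72 = 27.02 / 187.72 = 14.3938%
MRP = 11.17% − 2.22% = 8.95%
CAPM required = R_f + β·MRP = 2.22% + 1.136 × 8.95% = 12.38720%
α = realised − required = 14.3938% − 12.38720% = +2.01%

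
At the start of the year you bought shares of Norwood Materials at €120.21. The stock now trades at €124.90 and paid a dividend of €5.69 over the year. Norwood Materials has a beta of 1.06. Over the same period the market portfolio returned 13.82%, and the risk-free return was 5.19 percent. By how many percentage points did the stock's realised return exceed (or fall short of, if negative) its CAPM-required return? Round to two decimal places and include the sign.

-5.70%

Realised HPR = (P1 + D1 − P0) / P0 = (124.90 + 5.69 − 120.21) / 120.21 = 10.38 / 120.21 = 8.6349%
MRP = 13.82% − 5.19% = 8.63%
CAPM required = R_f + β·MRP = 5.19% + 1.06 × 8.63% = 14.3378%
α = realised − required = 8.6349% − 14.3378% = -5.70%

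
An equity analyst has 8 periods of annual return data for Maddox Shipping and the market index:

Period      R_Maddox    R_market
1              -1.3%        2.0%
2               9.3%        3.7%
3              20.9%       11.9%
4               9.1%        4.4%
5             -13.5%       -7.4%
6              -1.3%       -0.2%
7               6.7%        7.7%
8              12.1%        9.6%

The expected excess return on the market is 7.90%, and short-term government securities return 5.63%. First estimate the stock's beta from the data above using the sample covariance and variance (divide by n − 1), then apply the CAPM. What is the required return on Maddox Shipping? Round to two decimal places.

Mean R_i = (-1.3 + 9.3 + 20.9 + 9.1 − 13.5 − 1.3 + 6.7 + 12.1) / 8 = 5.2500%
Mean R_m = (2.0 + 3.7 + 11.9 + 4.4 − 7.4 − 0.2 + 7.7 + 9.6) / 8 = 3.9625%
Σ(R_i − R̄_i)(R_m − R̄_m) = 422.0450  ⇒  Cov = 422.0450 / 7 = 60.2921
Σ(R_m − R̄_m)² = 259.2988  ⇒  Var(R_m) = 259.2988 / 7 = 37.0427
β = Cov / Var(R_m) = 60.2921 / 37.0427 = 1.6276
E(R) = R_f + β × MRP = 5.63% + 1.6276 × 7.90% = 18.49%

18.49%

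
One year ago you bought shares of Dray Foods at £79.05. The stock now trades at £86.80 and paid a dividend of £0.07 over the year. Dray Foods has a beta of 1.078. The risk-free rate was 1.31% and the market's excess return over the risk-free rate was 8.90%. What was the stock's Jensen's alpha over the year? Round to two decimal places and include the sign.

Realised HPR = (P1 + D1 − P0) / P0 = (86.80 + 0.07 − 79.05) / 79.05 = 7.82 / 79.05 = 9.8925%
CAPM required = R_f + β·MRP = 1.31% + 1.078 × 8.90% = 10.90420%
α = realised − required = 9.8925% − 10.90420% = -1.01%

-1.01%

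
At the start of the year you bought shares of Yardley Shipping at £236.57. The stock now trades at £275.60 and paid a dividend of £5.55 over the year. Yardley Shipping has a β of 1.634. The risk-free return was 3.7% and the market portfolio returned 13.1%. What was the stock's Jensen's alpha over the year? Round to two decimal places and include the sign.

Realised HPR = (P1 + D1 − P0) / P0 = (275.60 + 5.55 − 236.57) / 236.57 = 44.58 / 236.57 = 18.8443%
MRP = 13.1% − 3.7% = 9.40%
CAPM required = R_f + β·MRP = 3.7% + 1.634 × 9.4% = 19.0596%
α = realised − required = 18.8443% − 19.0596% = -0.22%

-0.22%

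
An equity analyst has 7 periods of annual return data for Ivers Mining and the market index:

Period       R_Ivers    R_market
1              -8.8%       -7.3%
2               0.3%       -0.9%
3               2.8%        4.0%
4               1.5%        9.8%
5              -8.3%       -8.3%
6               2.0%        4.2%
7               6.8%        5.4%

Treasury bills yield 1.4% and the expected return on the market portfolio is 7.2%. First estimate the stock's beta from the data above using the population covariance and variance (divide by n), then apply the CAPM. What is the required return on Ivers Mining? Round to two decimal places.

5.78%

Mean R_i = (-8.8 + 0.3 + 2.8 + 1.5 − 8.3 + 2.0 + 6.8) / 7 = -0.5286%
Mean R_m = (-7.3 − 0.9 + 4.0 + 9.8 − 8.3 + 4.2 + 5.4) / 7 = 0.9857%
Σ(R_i − R̄_i)(R_m − R̄_m) = 207.5271  ⇒  Cov = 207.5271 / 7 = 29.6467
Σ(R_m − R̄_m)² = 275.0286  ⇒  Var(R_m) = 275.0286 / 7 = 39.2898
β = Cov / Var(R_m) = 29.6467 / 39.2898 = 0.7546
MRP = 7.2% − 1.4% = 5.80%
E(R) = R_f + β × MRP = 1.4% + 0.7546 × 5.8% = 5.78%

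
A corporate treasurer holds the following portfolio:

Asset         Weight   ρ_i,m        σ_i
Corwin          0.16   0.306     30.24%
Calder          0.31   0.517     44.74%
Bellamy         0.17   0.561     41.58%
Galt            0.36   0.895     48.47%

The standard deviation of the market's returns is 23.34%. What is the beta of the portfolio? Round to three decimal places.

β_Corwin = 0.306 × 30.24% / 23.34% = 0.3965
β_Calder = 0.517 × 44.74% / 23.34% = 0.9910
β_Bellamy = 0.561 × 41.58% / 23.34% = 0.9994
β_Galt = 0.895 × 48.47% / 23.34% = 1.8586
β_P = Σ w_i β_i = 0.16×0.3965 + 0.31×0.9910 + 0.17×0.9994 + 0.36×1.8586 = 1.2096

1.210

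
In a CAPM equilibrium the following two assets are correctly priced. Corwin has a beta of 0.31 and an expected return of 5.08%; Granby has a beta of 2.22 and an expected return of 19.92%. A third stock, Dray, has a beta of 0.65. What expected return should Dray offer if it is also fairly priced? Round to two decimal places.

MRP (SML slope) = (19.92% − 5.08%) / (2.22 − 0.31) = 14.84% / 1.91 = 7.7696%
R_f (intercept) = 5.08% − 0.31 × 7.7696% = 2.6714%
E(R_Dray) = R_f + β × MRP = 2.6714% + 0.65 × 7.7696% = 7.72%

7.72%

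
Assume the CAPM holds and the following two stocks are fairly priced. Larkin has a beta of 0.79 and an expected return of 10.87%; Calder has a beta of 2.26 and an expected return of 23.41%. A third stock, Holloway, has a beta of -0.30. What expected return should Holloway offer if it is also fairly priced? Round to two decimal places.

1.57%

MRP (SML slope) = (23.41% − 10.87%) / (2.26 − 0.79) = 12.54% / 1.47 = 8.5306%
R_f (intercept) = 10.87% − 0.79 × 8.5306% = 4.1308%
E(R_Holloway) = R_f + β × MRP = 4.1308% + -0.30 × 8.5306% = 1.57%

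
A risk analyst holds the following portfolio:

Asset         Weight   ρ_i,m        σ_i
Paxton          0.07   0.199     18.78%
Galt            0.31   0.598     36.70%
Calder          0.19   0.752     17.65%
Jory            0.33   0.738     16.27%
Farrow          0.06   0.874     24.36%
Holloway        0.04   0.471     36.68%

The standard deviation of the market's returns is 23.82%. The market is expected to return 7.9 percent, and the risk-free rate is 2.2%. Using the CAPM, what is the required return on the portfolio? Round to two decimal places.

β_Paxton = 0.199 × 18.78% / 23.82% = 0.1569
β_Galt = 0.598 × 36.70% / 23.82% = 0.9214
β_Calder = 0.752 × 17.65% / 23.82% = 0.5572
β_Jory = 0.738 × 16.27% / 23.82% = 0.5041
β_Farrow = 0.874 × 24.36% / 23.82% = 0.8938
β_Holloway = 0.471 × 36.68% / 23.82% = 0.7253
β_P = Σ w_i β_i = 0.07×0.1569 + 0.31×0.9214 + 0.19×0.5572 + 0.33×0.5041 + 0.06×0.8938 + 0.04×0.7253 = 0.6515
MRP = 7.9% − 2.2% = 5.70%
E(R_P) = R_f + β_P × MRP = 2.2% + 0.6515 × 5.7% = 5.91%

5.91%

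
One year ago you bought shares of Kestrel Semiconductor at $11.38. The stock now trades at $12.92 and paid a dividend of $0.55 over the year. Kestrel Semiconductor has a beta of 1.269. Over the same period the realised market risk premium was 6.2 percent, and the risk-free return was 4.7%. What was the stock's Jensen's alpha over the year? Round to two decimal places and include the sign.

Realised HPR = (P1 + D1 − P0) / P0 = (12.92 + 0.55 − 11.38) / 11.38 = 2.09 / 11.38 = 18.3656%
CAPM required = R_f + β·MRP = 4.7% + 1.269 × 6.2% = 12.5678%
α = realised − required = 18.3656% − 12.5678% = +5.80%

+5.80%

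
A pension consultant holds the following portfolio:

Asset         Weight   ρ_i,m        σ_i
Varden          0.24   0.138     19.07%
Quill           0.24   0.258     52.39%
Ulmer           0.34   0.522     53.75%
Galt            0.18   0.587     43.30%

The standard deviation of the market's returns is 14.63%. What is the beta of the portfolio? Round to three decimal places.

1.230

β_Varden = 0.138 × 19.07% / 14.63% = 0.1799
β_Quill = 0.258 × 52.39% / 14.63% = 0.9239
β_Ulmer = 0.522 × 53.75% / 14.63% = 1.9178
β_Galt = 0.587 × 43.30% / 14.63% = 1.7373
β_P = Σ w_i β_i = 0.24×0.1799 + 0.24×0.9239 + 0.34×1.9178 + 0.18×1.7373 = 1.2297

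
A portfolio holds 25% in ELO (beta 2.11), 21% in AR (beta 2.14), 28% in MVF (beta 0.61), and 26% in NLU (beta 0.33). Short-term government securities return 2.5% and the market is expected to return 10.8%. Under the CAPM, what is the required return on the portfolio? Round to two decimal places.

β_P = Σ w_i β_i = 0.25×2.11 + 0.21×2.14 + 0.28×0.61 + 0.26×0.33 = 1.2335
MRP = 10.8% − 2.5% = 8.30%
E(R_P) = R_f + β_P × MRP = 2.5% + 1.2335 × 8.3% = 12.74%

12.74%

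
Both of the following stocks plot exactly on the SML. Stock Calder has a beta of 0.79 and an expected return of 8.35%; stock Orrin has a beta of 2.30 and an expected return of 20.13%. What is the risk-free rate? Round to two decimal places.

Both satisfy E(R) = R_f + β·MRP, so the slope of the SML is
MRP = (20.13% − 8.35%) / (2.30 − 0.79) = 11.78% / 1.51 = 7.8013%
R_f = E(R_Calder) − β_Calder·MRP = 8.35% − 0.79 × 7.8013% = 2.1870%

2.19%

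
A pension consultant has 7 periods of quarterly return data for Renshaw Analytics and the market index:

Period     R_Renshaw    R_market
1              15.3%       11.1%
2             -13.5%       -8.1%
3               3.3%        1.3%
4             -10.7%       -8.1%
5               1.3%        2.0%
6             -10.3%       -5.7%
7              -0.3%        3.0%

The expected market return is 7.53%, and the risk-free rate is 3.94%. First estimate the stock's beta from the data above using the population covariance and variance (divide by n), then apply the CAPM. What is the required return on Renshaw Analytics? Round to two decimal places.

9.00%

Mean R_i = (15.3 − 13.5 + 3.3 − 10.7 + 1.3 − 10.3 − 0.3) / 7 = -2.1286%
Mean R_m = (11.1 − 8.1 + 1.3 − 8.1 + 2.0 − 5.7 + 3.0) / 7 = -0.6429%
Σ(R_i − R̄_i)(R_m − R̄_m) = 420.9714  ⇒  Cov = 420.9714 / 7 = 60.1388
Σ(R_m − R̄_m)² = 298.7171  ⇒  Var(R_m) = 298.7171 / 7 = 42.6739
β = Cov / Var(R_m) = 60.1388 / 42.6739 = 1.4093
MRP = 7.53% − 3.94% = 3.59%
E(R) = R_f + β × MRP = 3.94% + 1.4093 × 3.59% = 9.00%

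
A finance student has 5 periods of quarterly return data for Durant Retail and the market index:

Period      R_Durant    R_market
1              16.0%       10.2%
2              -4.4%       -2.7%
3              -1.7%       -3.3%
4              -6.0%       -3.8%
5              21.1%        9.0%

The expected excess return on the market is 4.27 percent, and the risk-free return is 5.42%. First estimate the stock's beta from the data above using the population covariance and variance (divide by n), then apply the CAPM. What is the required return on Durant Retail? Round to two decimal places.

12.82%

Mean R_i = (16.0 − 4.4 − 1.7 − 6.0 + 21.1) / 5 = 5.0000%
Mean R_m = (10.2 − 2.7 − 3.3 − 3.8 + 9.0) / 5 = 1.8800%
Σ(R_i − R̄_i)(R_m − R̄_m) = 346.3900  ⇒  Cov = 346.3900 / 5 = 69.2780
Σ(R_m − R̄_m)² = 199.9880  ⇒  Var(R_m) = 199.9880 / 5 = 39.9976
β = Cov / Var(R_m) = 69.2780 / 39.9976 = 1.7321
E(R) = R_f + β × MRP = 5.42% + 1.7321 × 4.27% = 12.82%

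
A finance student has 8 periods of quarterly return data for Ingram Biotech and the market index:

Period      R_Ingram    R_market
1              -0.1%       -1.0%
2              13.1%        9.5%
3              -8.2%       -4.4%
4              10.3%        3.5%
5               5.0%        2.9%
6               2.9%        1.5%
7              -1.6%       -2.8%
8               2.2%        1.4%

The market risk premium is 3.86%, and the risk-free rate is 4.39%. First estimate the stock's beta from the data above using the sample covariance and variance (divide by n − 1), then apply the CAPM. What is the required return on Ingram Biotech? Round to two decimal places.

10.12%

Mean R_i = (-0.1 + 13.1 − 8.2 + 10.3 + 5.0 + 2.9 − 1.6 + 2.2) / 8 = 2.9500%
Mean R_m = (-1.0 + 9.5 − 4.4 + 3.5 + 2.9 + 1.5 − 2.8 + 1.4) / 8 = 1.3250%
Σ(R_i − R̄_i)(R_m − R̄_m) = 191.8200  ⇒  Cov = 191.8200 / 7 = 27.4029
Σ(R_m − R̄_m)² = 129.2750  ⇒  Var(R_m) = 129.2750 / 7 = 18.4679
β = Cov / Var(R_m) = 27.4029 / 18.4679 = 1.4838
E(R) = R_f + β × MRP = 4.39% + 1.4838 × 3.86% = 10.12%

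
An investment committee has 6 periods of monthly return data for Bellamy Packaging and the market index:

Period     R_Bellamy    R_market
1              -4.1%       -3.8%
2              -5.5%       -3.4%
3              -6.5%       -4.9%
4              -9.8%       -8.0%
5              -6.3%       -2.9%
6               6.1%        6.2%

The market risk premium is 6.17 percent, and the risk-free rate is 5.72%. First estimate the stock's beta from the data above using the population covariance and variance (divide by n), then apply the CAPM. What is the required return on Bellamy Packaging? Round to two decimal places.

12.63%

Mean R_i = (-4.1 − 5.5 − 6.5 − 9.8 − 6.3 + 6.1) / 6 = -4.3500%
Mean R_m = (-3.8 − 3.4 − 4.9 − 8.0 − 2.9 + 6.2) / 6 = -2.8000%
Σ(R_i − R̄_i)(R_m − R̄_m) = 127.5400  ⇒  Cov = 127.5400 / 6 = 21.2567
Σ(R_m − R̄_m)² = 113.8200  ⇒  Var(R_m) = 113.8200 / 6 = 18.9700
β = Cov / Var(R_m) = 21.2567 / 18.9700 = 1.1205
E(R) = R_f + β × MRP = 5.72% + 1.1205 × 6.17% = 12.63%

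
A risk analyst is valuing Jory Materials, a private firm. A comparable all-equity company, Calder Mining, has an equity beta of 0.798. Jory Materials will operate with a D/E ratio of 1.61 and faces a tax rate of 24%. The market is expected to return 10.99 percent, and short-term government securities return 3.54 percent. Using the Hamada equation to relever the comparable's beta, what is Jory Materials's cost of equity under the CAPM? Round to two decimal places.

16.76%

β_L = β_U × [1 + (1 − t)(D/E)] = 0.798 × [1 + (1 − 0.24) × 1.61]
    = 0.798 × [1 + 0.76 × 1.61] = 0.798 × 2.2236 = 1.7744
MRP = 10.99% − 3.54% = 7.45%
E(R) = R_f + β_L × MRP = 3.54% + 1.7744 × 7.45% = 16.76%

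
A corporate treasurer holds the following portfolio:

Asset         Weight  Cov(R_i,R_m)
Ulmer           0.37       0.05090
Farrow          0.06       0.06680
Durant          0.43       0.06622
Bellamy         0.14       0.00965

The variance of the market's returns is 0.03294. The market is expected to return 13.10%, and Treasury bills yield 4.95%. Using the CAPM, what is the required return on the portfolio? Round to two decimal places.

β_Ulmer = 0.05090 / 0.03294 = 1.5452
β_Farrow = 0.06680 / 0.03294 = 2.0279
β_Durant = 0.06622 / 0.03294 = 2.0103
β_Bellamy = 0.00965 / 0.03294 = 0.2930
β_P = Σ w_i β_i = 0.37×1.5452 + 0.06×2.0279 + 0.43×2.0103 + 0.14×0.2930 = 1.5988
MRP = 13.10% − 4.95% = 8.15%
E(R_P) = R_f + β_P × MRP = 4.95% + 1.5988 × 8.15% = 17.98%

17.98%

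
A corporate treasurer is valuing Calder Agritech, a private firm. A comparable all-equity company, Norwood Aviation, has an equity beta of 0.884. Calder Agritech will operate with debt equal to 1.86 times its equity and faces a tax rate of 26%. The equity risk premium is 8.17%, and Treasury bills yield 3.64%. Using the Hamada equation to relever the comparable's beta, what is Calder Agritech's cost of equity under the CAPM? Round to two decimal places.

β_L = β_U × [1 + (1 − t)(D/E)] = 0.884 × [1 + (1 − 0.26) × 1.86]
    = 0.884 × [1 + 0.74 × 1.86] = 0.884 × 2.3764 = 2.1007
E(R) = R_f + β_L × MRP = 3.64% + 2.1007 × 8.17% = 20.80%

20.80%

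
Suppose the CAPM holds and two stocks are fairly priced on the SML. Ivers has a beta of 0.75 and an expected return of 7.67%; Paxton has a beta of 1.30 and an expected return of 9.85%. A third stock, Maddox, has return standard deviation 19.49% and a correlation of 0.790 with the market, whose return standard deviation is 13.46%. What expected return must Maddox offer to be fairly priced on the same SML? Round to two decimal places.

MRP = (9.85% − 7.67%) / (1.30 − 0.75) = 3.9636%
R_f = 7.67% − 0.75 × 3.9636% = 4.6973%
β_Maddox = ρ·σ_i/σ_m = 0.790 × 19.49 / 13.46 = 1.1439
E(R_Maddox) = R_f + β × MRP = 4.6973% + 1.1439 × 3.9636% = 9.23%

9.23%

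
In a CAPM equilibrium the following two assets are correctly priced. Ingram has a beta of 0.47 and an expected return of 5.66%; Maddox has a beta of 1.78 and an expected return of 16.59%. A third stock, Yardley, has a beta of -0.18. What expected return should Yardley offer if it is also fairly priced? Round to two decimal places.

MRP (SML slope) = (16.59% − 5.66%) / (1.78 − 0.47) = 10.93% / 1.31 = 8.3435%
R_f (intercept) = 5.66% − 0.47 × 8.3435% = 1.7386%
E(R_Yardley) = R_f + β × MRP = 1.7386% + -0.18 × 8.3435% = 0.24%

0.24%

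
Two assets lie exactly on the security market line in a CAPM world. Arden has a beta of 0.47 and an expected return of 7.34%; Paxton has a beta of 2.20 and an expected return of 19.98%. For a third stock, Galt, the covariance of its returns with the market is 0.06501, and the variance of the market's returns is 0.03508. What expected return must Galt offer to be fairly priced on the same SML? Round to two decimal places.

MRP = (19.98% − 7.34%) / (2.20 − 0.47) = 7.3064%
R_f = 7.34% − 0.47 × 7.3064% = 3.9060%
β_Galt = Cov / Var(R_m) = 0.06501 / 0.03508 = 1.8532
E(R_Galt) = R_f + β × MRP = 3.9060% + 1.8532 × 7.3064% = 17.45%

17.45%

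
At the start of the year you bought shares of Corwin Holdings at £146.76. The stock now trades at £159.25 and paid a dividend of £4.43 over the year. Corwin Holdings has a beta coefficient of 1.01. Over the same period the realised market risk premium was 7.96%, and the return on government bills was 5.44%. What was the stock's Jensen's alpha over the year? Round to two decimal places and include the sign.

Realised HPR = (P1 + D1 − P0) / P0 = (159.25 + 4.43 − 146.76) / 146.76 = 16.92 / 146.76 = 11.5290%
CAPM required = R_f + β·MRP = 5.44% + 1.01 × 7.96% = 13.4796%
α = realised − required = 11.5290% − 13.4796% = -1.95%

-1.95%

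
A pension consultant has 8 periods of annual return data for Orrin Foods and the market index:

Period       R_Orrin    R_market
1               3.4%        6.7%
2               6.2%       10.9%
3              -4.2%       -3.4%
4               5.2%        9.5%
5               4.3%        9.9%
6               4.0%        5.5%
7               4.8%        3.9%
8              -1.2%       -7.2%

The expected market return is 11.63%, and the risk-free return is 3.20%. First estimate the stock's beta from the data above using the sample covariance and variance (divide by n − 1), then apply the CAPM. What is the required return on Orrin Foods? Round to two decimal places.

7.27%

Mean R_i = (3.4 + 6.2 − 4.2 + 5.2 + 4.3 + 4.0 + 4.8 − 1.2) / 8 = 2.8125%
Mean R_m = (6.7 + 10.9 − 3.4 + 9.5 + 9.9 + 5.5 + 3.9 − 7.2) / 8 = 4.4750%
Σ(R_i − R̄_i)(R_m − R̄_m) = 145.2825  ⇒  Cov = 145.2825 / 7 = 20.7546
Σ(R_m − R̄_m)² = 300.6150  ⇒  Var(R_m) = 300.6150 / 7 = 42.9450
β = Cov / Var(R_m) = 20.7546 / 42.9450 = 0.4833
MRP = 11.63% − 3.20% = 8.43%
E(R) = R_f + β × MRP = 3.20% + 0.4833 × 8.43% = 7.27%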